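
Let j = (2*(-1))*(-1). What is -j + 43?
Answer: 41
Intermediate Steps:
j = 2 (j = -2*(-1) = 2)
-j + 43 = -1*2 + 43 = -2 + 43 = 41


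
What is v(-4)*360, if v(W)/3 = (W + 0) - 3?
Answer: -7560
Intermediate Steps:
v(W) = -9 + 3*W (v(W) = 3*((W + 0) - 3) = 3*(W - 3) = 3*(-3 + W) = -9 + 3*W)
v(-4)*360 = (-9 + 3*(-4))*360 = (-9 - 12)*360 = -21*360 = -7560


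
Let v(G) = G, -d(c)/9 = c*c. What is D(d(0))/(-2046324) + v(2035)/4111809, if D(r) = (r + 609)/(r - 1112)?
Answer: 220627218941/445546281209952 ≈ 0.00049518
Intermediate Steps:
d(c) = -9*c² (d(c) = -9*c*c = -9*c²)
D(r) = (609 + r)/(-1112 + r)
D(d(0))/(-2046324) + v(2035)/4111809 = ((609 - 9*0²)/(-1112 - 9*0²))/(-2046324) + 2035/4111809 = ((609 - 9*0)/(-1112 - 9*0))*(-1/2046324) + 2035*(1/4111809) = ((609 + 0)/(-1112 + 0))*(-1/2046324) + 2035/4111809 = (609/(-1112))*(-1/2046324) + 2035/4111809 = -1/1112*609*(-1/2046324) + 2035/4111809 = -609/1112*(-1/2046324) + 2035/4111809 = 29/108357728 + 2035/4111809 = 220627218941/445546281209952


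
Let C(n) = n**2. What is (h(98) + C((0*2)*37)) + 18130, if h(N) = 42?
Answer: 18172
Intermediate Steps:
(h(98) + C((0*2)*37)) + 18130 = (42 + ((0*2)*37)**2) + 18130 = (42 + (0*37)**2) + 18130 = (42 + 0**2) + 18130 = (42 + 0) + 18130 = 42 + 18130 = 18172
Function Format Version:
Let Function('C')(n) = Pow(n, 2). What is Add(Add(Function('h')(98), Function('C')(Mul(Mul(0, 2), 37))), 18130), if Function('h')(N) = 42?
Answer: 18172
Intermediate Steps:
Add(Add(Function('h')(98), Function('C')(Mul(Mul(0, 2), 37))), 18130) = Add(Add(42, Pow(Mul(Mul(0, 2), 37), 2)), 18130) = Add(Add(42, Pow(Mul(0, 37), 2)), 18130) = Add(Add(42, Pow(0, 2)), 18130) = Add(Add(42, 0), 18130) = Add(42, 18130) = 18172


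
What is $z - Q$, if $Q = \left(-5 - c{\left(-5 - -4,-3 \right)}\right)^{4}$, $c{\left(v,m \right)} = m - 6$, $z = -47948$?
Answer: $-48204$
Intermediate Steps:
$c{\left(v,m \right)} = -6 + m$ ($c{\left(v,m \right)} = m - 6 = -6 + m$)
$Q = 256$ ($Q = \left(-5 - \left(-6 - 3\right)\right)^{4} = \left(-5 - -9\right)^{4} = \left(-5 + 9\right)^{4} = 4^{4} = 256$)
$z - Q = -47948 - 256 = -48204$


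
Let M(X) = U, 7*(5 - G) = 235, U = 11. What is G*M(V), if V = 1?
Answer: -2200/7 ≈ -314.29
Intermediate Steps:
G = -200/7 (G = 5 - ⅐*235 = 5 - 235/7 = -200/7 ≈ -28.571)
M(X) = 11
G*M(V) = -200/7*11 = -2200/7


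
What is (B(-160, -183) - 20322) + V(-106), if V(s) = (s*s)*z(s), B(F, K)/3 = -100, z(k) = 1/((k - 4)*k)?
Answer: -1134157/55 ≈ -20621.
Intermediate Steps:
z(k) = 1/(k*(-4 + k)) (z(k) = 1/((-4 + k)*k) = 1/(k*(-4 + k)))
B(F, K) = -300 (B(F, K) = 3*(-100) = -300)
V(s) = s/(-4 + s) (V(s) = (s*s)*(1/(s*(-4 + s))) = s²*(1/(s*(-4 + s))) = s/(-4 + s))
(B(-160, -183) - 20322) + V(-106) = (-300 - 20322) - 106/(-4 - 106) = -20622 - 106/(-110) = -20622 - 106*(-1/110) = -20622 + 53/55 = -1134157/55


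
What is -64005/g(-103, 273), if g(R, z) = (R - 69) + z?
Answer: -64005/101 ≈ -633.71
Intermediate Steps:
g(R, z) = -69 + R + z (g(R, z) = (-69 + R) + z = -69 + R + z)
-64005/g(-103, 273) = -64005/(-69 - 103 + 273) = -64005/101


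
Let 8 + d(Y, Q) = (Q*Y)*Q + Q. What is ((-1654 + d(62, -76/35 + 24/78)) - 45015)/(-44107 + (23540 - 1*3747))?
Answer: 9619107317/5033605850 ≈ 1.9110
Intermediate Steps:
d(Y, Q) = -8 + Q + Y*Q**2 (d(Y, Q) = -8 + ((Q*Y)*Q + Q) = -8 + (Y*Q**2 + Q) = -8 + (Q + Y*Q**2) = -8 + Q + Y*Q**2)
((-1654 + d(62, -76/35 + 24/78)) - 45015)/(-44107 + (23540 - 1*3747)) = ((-1654 + (-8 + (-76/35 + 24/78) + 62*(-76/35 + 24/78)**2)) - 45015)/(-44107 + (23540 - 1*3747)) = ((-1654 + (-8 + (-76*1/35 + 24*(1/78)) + 62*(-76*1/35 + 24*(1/78))**2)) - 45015)/(-44107 + (23540 - 3747)) = ((-1654 + (-8 + (-76/35 + 4/13) + 62*(-76/35 + 4/13)**2)) - 45015)/(-44107 + 19793) = ((-1654 + (-8 - 848/455 + 62*(-848/455)**2)) - 45015)/(-24314) = ((-1654 + (-8 - 848/455 + 62*(719104/207025))) - 45015)*(-1/24314) = ((-1654 + (-8 - 848/455 + 44584448/207025)) - 45015)*(-1/24314) = ((-1654 + 42542408/207025) - 45015)*(-1/24314) = (-299876942/207025 - 45015)*(-1/24314) = -9619107317/207025*(-1/24314) = 9619107317/5033605850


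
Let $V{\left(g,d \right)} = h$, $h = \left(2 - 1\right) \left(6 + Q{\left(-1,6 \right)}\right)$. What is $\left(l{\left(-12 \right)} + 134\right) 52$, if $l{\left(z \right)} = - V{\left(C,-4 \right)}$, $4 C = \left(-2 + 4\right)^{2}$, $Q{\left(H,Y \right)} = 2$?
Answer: $6552$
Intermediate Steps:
$C = 1$ ($C = \frac{\left(-2 + 4\right)^{2}}{4} = \frac{2^{2}}{4} = \frac{1}{4} \cdot 4 = 1$)
$h = 8$ ($h = \left(2 - 1\right) \left(6 + 2\right) = 1 \cdot 8 = 8$)
$V{\left(g,d \right)} = 8$
$l{\left(z \right)} = -8$ ($l{\left(z \right)} = \left(-1\right) 8 = -8$)
$\left(l{\left(-12 \right)} + 134\right) 52 = \left(-8 + 134\right) 52 = 126 \cdot 52 = 6552$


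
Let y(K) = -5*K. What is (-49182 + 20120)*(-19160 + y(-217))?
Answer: 525295650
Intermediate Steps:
(-49182 + 20120)*(-19160 + y(-217)) = (-49182 + 20120)*(-19160 - 5*(-217)) = -29062*(-19160 + 1085) = -29062*(-18075) = 525295650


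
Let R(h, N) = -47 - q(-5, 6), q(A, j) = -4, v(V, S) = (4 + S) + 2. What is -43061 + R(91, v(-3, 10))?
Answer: -43104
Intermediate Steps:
v(V, S) = 6 + S
R(h, N) = -43 (R(h, N) = -47 - 1*(-4) = -47 + 4 = -43)
-43061 + R(91, v(-3, 10)) = -43061 - 43 = -43104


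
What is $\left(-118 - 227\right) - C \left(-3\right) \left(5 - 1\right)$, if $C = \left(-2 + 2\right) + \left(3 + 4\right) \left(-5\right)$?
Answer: $-765$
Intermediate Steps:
$C = -35$ ($C = 0 + 7 \left(-5\right) = 0 - 35 = -35$)
$\left(-118 - 227\right) - C \left(-3\right) \left(5 - 1\right) = \left(-118 - 227\right) - \left(-35\right) \left(-3\right) \left(5 - 1\right) = \left(-118 - 227\right) - 105 \left(5 - 1\right) = -345 - 105 \cdot 4 = -345 - 420 = -765$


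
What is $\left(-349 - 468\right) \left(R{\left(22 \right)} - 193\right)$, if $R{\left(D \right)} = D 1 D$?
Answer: $-237747$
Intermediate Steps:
$R{\left(D \right)} = D^{2}$ ($R{\left(D \right)} = D D = D^{2}$)
$\left(-349 - 468\right) \left(R{\left(22 \right)} - 193\right) = \left(-349 - 468\right) \left(22^{2} - 193\right) = - 817 \left(484 - 193\right) = \left(-817\right) 291 = -237747$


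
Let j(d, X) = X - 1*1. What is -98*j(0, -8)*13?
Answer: 11466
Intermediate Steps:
j(d, X) = -1 + X (j(d, X) = X - 1 = -1 + X)
-98*j(0, -8)*13 = -98*(-1 - 8)*13 = -98*(-9)*13 = 882*13 = 11466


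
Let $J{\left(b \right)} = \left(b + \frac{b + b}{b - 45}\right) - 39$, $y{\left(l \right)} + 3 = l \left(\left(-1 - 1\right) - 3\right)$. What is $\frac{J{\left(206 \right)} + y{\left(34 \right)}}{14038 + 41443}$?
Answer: $- \frac{554}{8932441} \approx -6.2021 \cdot 10^{-5}$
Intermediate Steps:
$y{\left(l \right)} = -3 - 5 l$ ($y{\left(l \right)} = -3 + l \left(\left(-1 - 1\right) - 3\right) = -3 + l \left(-2 - 3\right) = -3 + l \left(-5\right) = -3 - 5 l$)
$J{\left(b \right)} = -39 + b + \frac{2 b}{-45 + b}$ ($J{\left(b \right)} = \left(b + \frac{2 b}{-45 + b}\right) - 39 = -39 + b + \frac{2 b}{-45 + b}$)
$\frac{J{\left(206 \right)} + y{\left(34 \right)}}{14038 + 41443} = \frac{\frac{1755 + 206^{2} - 16892}{-45 + 206} - 173}{14038 + 41443} = \frac{\frac{1755 + 42436 - 16892}{161} - 173}{55481} = \left(\frac{1}{161} \cdot 27299 - 173\right) \frac{1}{55481} = \left(\frac{27299}{161} - 173\right) \frac{1}{55481} = \left(- \frac{554}{161}\right) \frac{1}{55481} = - \frac{554}{8932441}$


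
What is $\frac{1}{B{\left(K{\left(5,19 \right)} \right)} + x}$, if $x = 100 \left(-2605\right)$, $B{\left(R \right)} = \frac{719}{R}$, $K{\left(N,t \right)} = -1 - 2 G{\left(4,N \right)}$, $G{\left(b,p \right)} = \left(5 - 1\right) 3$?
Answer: $- \frac{25}{6513219} \approx -3.8383 \cdot 10^{-6}$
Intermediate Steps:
$G{\left(b,p \right)} = 12$ ($G{\left(b,p \right)} = 4 \cdot 3 = 12$)
$K{\left(N,t \right)} = -25$ ($K{\left(N,t \right)} = -1 - 24 = -25$)
$x = -260500$
$\frac{1}{B{\left(K{\left(5,19 \right)} \right)} + x} = \frac{1}{\frac{719}{-25} - 260500} = \frac{1}{719 \left(- \frac{1}{25}\right) - 260500} = \frac{1}{- \frac{719}{25} - 260500} = \frac{1}{- \frac{6513219}{25}} = - \frac{25}{6513219}$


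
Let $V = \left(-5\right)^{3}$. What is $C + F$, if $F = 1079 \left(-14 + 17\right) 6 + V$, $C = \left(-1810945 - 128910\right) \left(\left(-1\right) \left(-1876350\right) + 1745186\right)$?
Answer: $-7025254697983$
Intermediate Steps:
$V = -125$
$C = -7025254717280$ ($C = - 1939855 \left(1876350 + 1745186\right) = \left(-1939855\right) 3621536 = -7025254717280$)
$F = 19297$ ($F = 1079 \left(-14 + 17\right) 6 - 125 = 1079 \cdot 3 \cdot 6 - 125 = 1079 \cdot 18 - 125 = 19422 - 125 = 19297$)
$C + F = -7025254717280 + 19297 = -7025254697983$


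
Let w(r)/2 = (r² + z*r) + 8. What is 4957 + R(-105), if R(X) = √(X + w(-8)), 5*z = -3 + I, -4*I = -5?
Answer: 4957 + √1115/5 ≈ 4963.7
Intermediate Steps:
I = 5/4 (I = -¼*(-5) = 5/4 ≈ 1.2500)
z = -7/20 (z = (-3 + 5/4)/5 = (⅕)*(-7/4) = -7/20 ≈ -0.35000)
w(r) = 16 + 2*r² - 7*r/10 (w(r) = 2*((r² - 7*r/20) + 8) = 2*(8 + r² - 7*r/20) = 16 + 2*r² - 7*r/10)
R(X) = √(748/5 + X) (R(X) = √(X + (16 + 2*(-8)² - 7/10*(-8))) = √(X + (16 + 2*64 + 28/5)) = √(X + (16 + 128 + 28/5)) = √(X + 748/5) = √(748/5 + X))
4957 + R(-105) = 4957 + √(3740 + 25*(-105))/5 = 4957 + √(3740 - 2625)/5 = 4957 + √1115/5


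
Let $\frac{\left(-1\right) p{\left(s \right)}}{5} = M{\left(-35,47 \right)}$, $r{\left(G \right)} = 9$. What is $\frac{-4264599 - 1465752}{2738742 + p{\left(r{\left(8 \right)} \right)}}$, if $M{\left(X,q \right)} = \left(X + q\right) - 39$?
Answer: $- \frac{1910117}{912959} \approx -2.0922$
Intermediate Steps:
$M{\left(X,q \right)} = -39 + X + q$
$p{\left(s \right)} = 135$ ($p{\left(s \right)} = - 5 \left(-39 - 35 + 47\right) = \left(-5\right) \left(-27\right) = 135$)
$\frac{-4264599 - 1465752}{2738742 + p{\left(r{\left(8 \right)} \right)}} = \frac{-4264599 - 1465752}{2738742 + 135} = - \frac{5730351}{2738877} = \left(-5730351\right) \frac{1}{2738877} = - \frac{1910117}{912959}$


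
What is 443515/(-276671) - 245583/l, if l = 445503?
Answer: -88510985746/41085920171 ≈ -2.1543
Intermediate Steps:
443515/(-276671) - 245583/l = 443515/(-276671) - 245583/445503 = 443515*(-1/276671) - 245583*1/445503 = -443515/276671 - 81861/148501 = -88510985746/41085920171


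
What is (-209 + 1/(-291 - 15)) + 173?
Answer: -11017/306 ≈ -36.003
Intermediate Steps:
(-209 + 1/(-291 - 15)) + 173 = (-209 + 1/(-306)) + 173 = (-209 - 1/306) + 173 = -63955/306 + 173 = -11017/306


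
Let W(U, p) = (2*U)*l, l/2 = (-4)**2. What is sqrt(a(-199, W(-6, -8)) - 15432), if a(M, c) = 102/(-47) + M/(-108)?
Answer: I*sqrt(11045163795)/846 ≈ 124.23*I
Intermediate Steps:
l = 32 (l = 2*(-4)**2 = 2*16 = 32)
W(U, p) = 64*U (W(U, p) = (2*U)*32 = 64*U)
a(M, c) = -102/47 - M/108 (a(M, c) = 102*(-1/47) + M*(-1/108) = -102/47 - M/108)
sqrt(a(-199, W(-6, -8)) - 15432) = sqrt((-102/47 - 1/108*(-199)) - 15432) = sqrt((-102/47 + 199/108) - 15432) = sqrt(-1663/5076 - 15432) = sqrt(-78334495/5076) = I*sqrt(11045163795)/846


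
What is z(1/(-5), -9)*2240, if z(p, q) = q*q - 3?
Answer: 174720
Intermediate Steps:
z(p, q) = -3 + q² (z(p, q) = q² - 3 = -3 + q²)
z(1/(-5), -9)*2240 = (-3 + (-9)²)*2240 = (-3 + 81)*2240 = 78*2240 = 174720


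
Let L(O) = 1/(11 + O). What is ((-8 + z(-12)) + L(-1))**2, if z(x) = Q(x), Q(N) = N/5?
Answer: 10609/100 ≈ 106.09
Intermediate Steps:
Q(N) = N/5 (Q(N) = N*(1/5) = N/5)
z(x) = x/5
((-8 + z(-12)) + L(-1))**2 = ((-8 + (1/5)*(-12)) + 1/(11 - 1))**2 = ((-8 - 12/5) + 1/10)**2 = (-52/5 + 1/10)**2 = (-103/10)**2 = 10609/100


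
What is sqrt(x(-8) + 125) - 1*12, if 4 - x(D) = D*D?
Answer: -12 + sqrt(65) ≈ -3.9377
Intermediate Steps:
x(D) = 4 - D**2 (x(D) = 4 - D*D = 4 - D**2)
sqrt(x(-8) + 125) - 1*12 = sqrt((4 - 1*(-8)**2) + 125) - 1*12 = sqrt((4 - 1*64) + 125) - 12 = sqrt((4 - 64) + 125) - 12 = sqrt(-60 + 125) - 12 = sqrt(65) - 12 = -12 + sqrt(65)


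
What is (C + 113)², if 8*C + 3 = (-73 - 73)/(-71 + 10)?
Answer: 3036781449/238144 ≈ 12752.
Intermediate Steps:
C = -37/488 (C = -3/8 + ((-73 - 73)/(-71 + 10))/8 = -3/8 + (-146/(-61))/8 = -3/8 + (-146*(-1/61))/8 = -3/8 + (⅛)*(146/61) = -3/8 + 73/244 = -37/488 ≈ -0.075820)
(C + 113)² = (-37/488 + 113)² = (55107/488)² = 3036781449/238144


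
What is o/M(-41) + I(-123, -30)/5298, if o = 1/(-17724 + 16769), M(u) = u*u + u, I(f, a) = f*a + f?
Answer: 931105017/1382954600 ≈ 0.67327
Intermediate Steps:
I(f, a) = f + a*f (I(f, a) = a*f + f = f + a*f)
M(u) = u + u**2 (M(u) = u**2 + u = u + u**2)
o = -1/955 (o = 1/(-955) = -1/955 ≈ -0.0010471)
o/M(-41) + I(-123, -30)/5298 = -(-1/(41*(1 - 41)))/955 - 123*(1 - 30)/5298 = -1/(955*((-41*(-40)))) - 123*(-29)*(1/5298) = -1/955/1640 + 3567*(1/5298) = -1/955*1/1640 + 1189/1766 = -1/1566200 + 1189/1766 = 931105017/1382954600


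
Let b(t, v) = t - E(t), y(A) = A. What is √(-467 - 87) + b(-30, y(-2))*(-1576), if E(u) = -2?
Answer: 44128 + I*√554 ≈ 44128.0 + 23.537*I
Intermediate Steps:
b(t, v) = 2 + t (b(t, v) = t - 1*(-2) = t + 2 = 2 + t)
√(-467 - 87) + b(-30, y(-2))*(-1576) = √(-467 - 87) + (2 - 30)*(-1576) = √(-554) - 28*(-1576) = I*√554 + 44128 = 44128 + I*√554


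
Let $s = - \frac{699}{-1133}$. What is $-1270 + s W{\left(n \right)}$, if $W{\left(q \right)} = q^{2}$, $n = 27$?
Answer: $- \frac{929339}{1133} \approx -820.25$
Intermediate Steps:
$s = \frac{699}{1133}$ ($s = \left(-699\right) \left(- \frac{1}{1133}\right) = \frac{699}{1133} \approx 0.61695$)
$-1270 + s W{\left(n \right)} = -1270 + \frac{699 \cdot 27^{2}}{1133} = -1270 + \frac{699}{1133} \cdot 729 = -1270 + \frac{509571}{1133} = - \frac{929339}{1133}$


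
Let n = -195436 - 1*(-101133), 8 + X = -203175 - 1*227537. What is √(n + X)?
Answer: I*√525023 ≈ 724.58*I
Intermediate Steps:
X = -430720 (X = -8 + (-203175 - 1*227537) = -8 + (-203175 - 227537) = -8 - 430712 = -430720)
n = -94303 (n = -195436 + 101133 = -94303)
√(n + X) = √(-94303 - 430720) = √(-525023) = I*√525023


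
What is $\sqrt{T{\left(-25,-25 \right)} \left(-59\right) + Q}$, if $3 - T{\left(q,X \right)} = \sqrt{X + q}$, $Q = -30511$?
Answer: $\sqrt{-30688 + 295 i \sqrt{2}} \approx 1.191 + 175.18 i$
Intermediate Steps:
$T{\left(q,X \right)} = 3 - \sqrt{X + q}$
$\sqrt{T{\left(-25,-25 \right)} \left(-59\right) + Q} = \sqrt{\left(3 - \sqrt{-25 - 25}\right) \left(-59\right) - 30511} = \sqrt{\left(3 - \sqrt{-50}\right) \left(-59\right) - 30511} = \sqrt{\left(3 - 5 i \sqrt{2}\right) \left(-59\right) - 30511} = \sqrt{\left(-177 + 295 i \sqrt{2}\right) - 30511} = \sqrt{-30688 + 295 i \sqrt{2}}$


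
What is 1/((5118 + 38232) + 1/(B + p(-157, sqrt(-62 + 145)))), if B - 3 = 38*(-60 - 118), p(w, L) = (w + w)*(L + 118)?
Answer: 82858994924537/3591937428079385401 - 314*sqrt(83)/3591937428079385401 ≈ 2.3068e-5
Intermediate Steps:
p(w, L) = 2*w*(118 + L) (p(w, L) = (2*w)*(118 + L) = 2*w*(118 + L))
B = -6761 (B = 3 + 38*(-60 - 118) = 3 + 38*(-178) = 3 - 6764 = -6761)
1/((5118 + 38232) + 1/(B + p(-157, sqrt(-62 + 145)))) = 1/((5118 + 38232) + 1/(-6761 + 2*(-157)*(118 + sqrt(-62 + 145)))) = 1/(43350 + 1/(-6761 + 2*(-157)*(118 + sqrt(83)))) = 1/(43350 + 1/(-6761 + (-37052 - 314*sqrt(83)))) = 1/(43350 + 1/(-43813 - 314*sqrt(83)))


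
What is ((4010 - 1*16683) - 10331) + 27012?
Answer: 4008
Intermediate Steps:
((4010 - 1*16683) - 10331) + 27012 = ((4010 - 16683) - 10331) + 27012 = (-12673 - 10331) + 27012 = -23004 + 27012 = 4008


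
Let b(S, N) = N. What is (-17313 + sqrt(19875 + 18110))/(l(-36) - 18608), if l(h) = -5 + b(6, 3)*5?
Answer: 17313/18598 - sqrt(37985)/18598 ≈ 0.92043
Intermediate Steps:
l(h) = 10 (l(h) = -5 + 3*5 = -5 + 15 = 10)
(-17313 + sqrt(19875 + 18110))/(l(-36) - 18608) = (-17313 + sqrt(19875 + 18110))/(10 - 18608) = (-17313 + sqrt(37985))/(-18598) = (-17313 + sqrt(37985))*(-1/18598) = 17313/18598 - sqrt(37985)/18598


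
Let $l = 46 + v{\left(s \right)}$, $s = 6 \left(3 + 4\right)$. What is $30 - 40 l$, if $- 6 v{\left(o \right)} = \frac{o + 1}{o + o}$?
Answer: $- \frac{113815}{63} \approx -1806.6$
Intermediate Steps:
$s = 42$ ($s = 6 \cdot 7 = 42$)
$v{\left(o \right)} = - \frac{1 + o}{12 o}$ ($v{\left(o \right)} = - \frac{\left(o + 1\right) \frac{1}{o + o}}{6} = - \frac{\left(1 + o\right) \frac{1}{2 o}}{6} = - \frac{\frac{1}{2} \frac{1}{o} \left(1 + o\right)}{6} = - \frac{1 + o}{12 o}$)
$l = \frac{23141}{504}$ ($l = 46 + \frac{-1 - 42}{12 \cdot 42} = 46 + \frac{1}{12} \cdot \frac{1}{42} \left(-1 - 42\right) = 46 + \frac{1}{12} \cdot \frac{1}{42} \left(-43\right) = 46 - \frac{43}{504} = \frac{23141}{504} \approx 45.915$)
$30 - 40 l = 30 - \frac{115705}{63} = - \frac{113815}{63}$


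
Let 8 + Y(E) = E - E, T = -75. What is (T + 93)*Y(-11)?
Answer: -144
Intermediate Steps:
Y(E) = -8 (Y(E) = -8 + (E - E) = -8 + 0 = -8)
(T + 93)*Y(-11) = (-75 + 93)*(-8) = 18*(-8) = -144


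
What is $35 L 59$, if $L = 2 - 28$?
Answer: $-53690$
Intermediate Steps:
$L = -26$ ($L = 2 - 28 = -26$)
$35 L 59 = 35 \left(-26\right) 59 = \left(-910\right) 59 = -53690$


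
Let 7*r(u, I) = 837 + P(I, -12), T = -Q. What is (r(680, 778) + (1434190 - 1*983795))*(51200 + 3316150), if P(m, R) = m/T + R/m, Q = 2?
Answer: 590055858323550/389 ≈ 1.5169e+12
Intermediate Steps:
T = -2 (T = -1*2 = -2)
P(m, R) = -m/2 + R/m (P(m, R) = m/(-2) + R/m = m*(-½) + R/m = -m/2 + R/m)
r(u, I) = 837/7 - 12/(7*I) - I/14 (r(u, I) = (837 + (-I/2 - 12/I))/7 = (837 + (-12/I - I/2))/7 = (837 - 12/I - I/2)/7 = 837/7 - 12/(7*I) - I/14)
(r(680, 778) + (1434190 - 1*983795))*(51200 + 3316150) = ((1/14)*(-24 + 778*(1674 - 1*778))/778 + (1434190 - 1*983795))*(51200 + 3316150) = ((1/14)*(1/778)*(-24 + 778*(1674 - 778)) + (1434190 - 983795))*3367350 = ((1/14)*(1/778)*(-24 + 778*896) + 450395)*3367350 = ((1/14)*(1/778)*(-24 + 697088) + 450395)*3367350 = ((1/14)*(1/778)*697064 + 450395)*3367350 = (174266/2723 + 450395)*3367350 = (1226599851/2723)*3367350 = 590055858323550/389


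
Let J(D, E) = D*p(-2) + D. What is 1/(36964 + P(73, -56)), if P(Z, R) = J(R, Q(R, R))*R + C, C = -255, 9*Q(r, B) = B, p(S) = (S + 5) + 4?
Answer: 1/61797 ≈ 1.6182e-5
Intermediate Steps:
p(S) = 9 + S (p(S) = (5 + S) + 4 = 9 + S)
Q(r, B) = B/9
J(D, E) = 8*D (J(D, E) = D*(9 - 2) + D = D*7 + D = 7*D + D = 8*D)
P(Z, R) = -255 + 8*R² (P(Z, R) = (8*R)*R - 255 = 8*R² - 255 = -255 + 8*R²)
1/(36964 + P(73, -56)) = 1/(36964 + (-255 + 8*(-56)²)) = 1/(36964 + (-255 + 8*3136)) = 1/(36964 + (-255 + 25088)) = 1/(36964 + 24833) = 1/61797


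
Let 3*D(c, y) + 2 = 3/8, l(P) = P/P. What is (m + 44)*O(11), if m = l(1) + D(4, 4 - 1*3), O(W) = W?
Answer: 11737/24 ≈ 489.04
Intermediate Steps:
l(P) = 1
D(c, y) = -13/24 (D(c, y) = -2/3 + (3/8)/3 = -2/3 + (3*(1/8))/3 = -2/3 + (1/3)*(3/8) = -2/3 + 1/8 = -13/24)
m = 11/24 (m = 1 - 13/24 = 11/24 ≈ 0.45833)
(m + 44)*O(11) = (11/24 + 44)*11 = (1067/24)*11 = 11737/24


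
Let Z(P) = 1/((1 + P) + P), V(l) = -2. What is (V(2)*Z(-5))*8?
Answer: 16/9 ≈ 1.7778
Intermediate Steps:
Z(P) = 1/(1 + 2*P)
(V(2)*Z(-5))*8 = -2/(1 + 2*(-5))*8 = -2/(1 - 10)*8 = -2/(-9)*8 = -2*(-⅑)*8 = (2/9)*8 = 16/9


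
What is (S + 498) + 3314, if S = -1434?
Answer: 2378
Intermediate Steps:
(S + 498) + 3314 = (-1434 + 498) + 3314 = -936 + 3314 = 2378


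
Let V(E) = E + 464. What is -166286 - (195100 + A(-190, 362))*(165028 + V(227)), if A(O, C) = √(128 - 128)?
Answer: -32331943186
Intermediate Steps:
V(E) = 464 + E
A(O, C) = 0 (A(O, C) = √0 = 0)
-166286 - (195100 + A(-190, 362))*(165028 + V(227)) = -166286 - (195100 + 0)*(165028 + (464 + 227)) = -166286 - 195100*(165028 + 691) = -166286 - 195100*165719 = -166286 - 1*32331776900 = -166286 - 32331776900 = -32331943186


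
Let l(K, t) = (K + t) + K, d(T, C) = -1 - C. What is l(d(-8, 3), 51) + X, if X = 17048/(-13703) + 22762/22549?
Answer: 13214017055/308988947 ≈ 42.765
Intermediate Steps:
l(K, t) = t + 2*K
X = -72507666/308988947 (X = 17048*(-1/13703) + 22762*(1/22549) = -17048/13703 + 22762/22549 = -72507666/308988947 ≈ -0.23466)
l(d(-8, 3), 51) + X = (51 + 2*(-1 - 1*3)) - 72507666/308988947 = (51 + 2*(-1 - 3)) - 72507666/308988947 = (51 + 2*(-4)) - 72507666/308988947 = (51 - 8) - 72507666/308988947 = 43 - 72507666/308988947 = 13214017055/308988947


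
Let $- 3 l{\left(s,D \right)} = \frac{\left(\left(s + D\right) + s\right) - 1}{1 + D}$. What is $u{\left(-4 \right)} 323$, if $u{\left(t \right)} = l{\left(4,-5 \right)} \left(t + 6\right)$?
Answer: $\frac{323}{3} \approx 107.67$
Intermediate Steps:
$l{\left(s,D \right)} = - \frac{-1 + D + 2 s}{3 \left(1 + D\right)}$ ($l{\left(s,D \right)} = - \frac{\left(\left(\left(s + D\right) + s\right) - 1\right) \frac{1}{1 + D}}{3} = - \frac{\left(\left(\left(D + s\right) + s\right) - 1\right) \frac{1}{1 + D}}{3} = - \frac{\left(\left(D + 2 s\right) - 1\right) \frac{1}{1 + D}}{3} = - \frac{\left(-1 + D + 2 s\right) \frac{1}{1 + D}}{3} = - \frac{\frac{1}{1 + D} \left(-1 + D + 2 s\right)}{3} = - \frac{-1 + D + 2 s}{3 \left(1 + D\right)}$)
$u{\left(t \right)} = 1 + \frac{t}{6}$ ($u{\left(t \right)} = \frac{1 - -5 - 8}{3 \left(1 - 5\right)} \left(t + 6\right) = \frac{1 + 5 - 8}{3 \left(-4\right)} \left(6 + t\right) = \frac{1}{3} \left(- \frac{1}{4}\right) \left(-2\right) \left(6 + t\right) = \frac{6 + t}{6} = 1 + \frac{t}{6}$)
$u{\left(-4 \right)} 323 = \left(1 + \frac{1}{6} \left(-4\right)\right) 323 = \left(1 - \frac{2}{3}\right) 323 = \frac{1}{3} \cdot 323 = \frac{323}{3}$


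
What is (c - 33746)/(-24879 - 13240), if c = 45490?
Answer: -11744/38119 ≈ -0.30809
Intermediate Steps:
(c - 33746)/(-24879 - 13240) = (45490 - 33746)/(-24879 - 13240) = 11744/(-38119) = 11744*(-1/38119) = -11744/38119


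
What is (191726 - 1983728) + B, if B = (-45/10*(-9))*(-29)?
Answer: -3586353/2 ≈ -1.7932e+6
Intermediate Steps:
B = -2349/2 (B = (-45*⅒*(-9))*(-29) = -9/2*(-9)*(-29) = (81/2)*(-29) = -2349/2 ≈ -1174.5)
(191726 - 1983728) + B = (191726 - 1983728) - 2349/2 = -1792002 - 2349/2 = -3586353/2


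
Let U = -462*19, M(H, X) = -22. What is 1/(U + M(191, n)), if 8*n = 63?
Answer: -1/8800 ≈ -0.00011364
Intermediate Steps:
n = 63/8 (n = (⅛)*63 = 63/8 ≈ 7.8750)
U = -8778
1/(U + M(191, n)) = 1/(-8778 - 22) = 1/(-8800) = -1/8800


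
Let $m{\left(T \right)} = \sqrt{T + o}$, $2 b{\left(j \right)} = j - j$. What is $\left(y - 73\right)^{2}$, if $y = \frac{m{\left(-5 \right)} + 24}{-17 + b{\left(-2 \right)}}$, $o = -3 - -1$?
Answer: $\frac{\left(1265 + i \sqrt{7}\right)^{2}}{289} \approx 5537.1 + 23.162 i$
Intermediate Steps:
$o = -2$ ($o = -3 + 1 = -2$)
$b{\left(j \right)} = 0$ ($b{\left(j \right)} = \frac{j - j}{2} = \frac{1}{2} \cdot 0 = 0$)
$m{\left(T \right)} = \sqrt{-2 + T}$ ($m{\left(T \right)} = \sqrt{T - 2} = \sqrt{-2 + T}$)
$y = - \frac{24}{17} - \frac{i \sqrt{7}}{17}$ ($y = \frac{\sqrt{-2 - 5} + 24}{-17 + 0} = \frac{\sqrt{-7} + 24}{-17} = \left(i \sqrt{7} + 24\right) \left(- \frac{1}{17}\right) = \left(24 + i \sqrt{7}\right) \left(- \frac{1}{17}\right) = - \frac{24}{17} - \frac{i \sqrt{7}}{17} \approx -1.4118 - 0.15563 i$)
$\left(y - 73\right)^{2} = \left(\left(- \frac{24}{17} - \frac{i \sqrt{7}}{17}\right) - 73\right)^{2} = \left(- \frac{1265}{17} - \frac{i \sqrt{7}}{17}\right)^{2}$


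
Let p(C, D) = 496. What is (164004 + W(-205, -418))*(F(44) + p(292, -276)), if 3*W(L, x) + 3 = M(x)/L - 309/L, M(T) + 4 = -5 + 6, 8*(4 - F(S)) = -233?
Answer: 142316503527/1640 ≈ 8.6778e+7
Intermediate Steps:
F(S) = 265/8 (F(S) = 4 - ⅛*(-233) = 4 + 233/8 = 265/8)
M(T) = -3 (M(T) = -4 + (-5 + 6) = -4 + 1 = -3)
W(L, x) = -1 - 104/L (W(L, x) = -1 + (-3/L - 309/L)/3 = -1 + (-312/L)/3 = -1 - 104/L)
(164004 + W(-205, -418))*(F(44) + p(292, -276)) = (164004 + (-104 - 1*(-205))/(-205))*(265/8 + 496) = (164004 - (-104 + 205)/205)*(4233/8) = (164004 - 1/205*101)*(4233/8) = (164004 - 101/205)*(4233/8) = (33620719/205)*(4233/8) = 142316503527/1640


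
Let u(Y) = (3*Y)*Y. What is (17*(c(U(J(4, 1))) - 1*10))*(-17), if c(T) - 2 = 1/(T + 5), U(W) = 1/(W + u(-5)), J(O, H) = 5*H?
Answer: 903992/401 ≈ 2254.3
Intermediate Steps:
u(Y) = 3*Y**2
U(W) = 1/(75 + W) (U(W) = 1/(W + 3*(-5)**2) = 1/(W + 3*25) = 1/(W + 75) = 1/(75 + W))
c(T) = 2 + 1/(5 + T) (c(T) = 2 + 1/(T + 5) = 2 + 1/(5 + T))
(17*(c(U(J(4, 1))) - 1*10))*(-17) = (17*((11 + 2/(75 + 5*1))/(5 + 1/(75 + 5*1)) - 1*10))*(-17) = (17*((11 + 2/(75 + 5))/(5 + 1/(75 + 5)) - 10))*(-17) = (17*((11 + 2/80)/(5 + 1/80) - 10))*(-17) = (17*((11 + 2*(1/80))/(5 + 1/80) - 10))*(-17) = (17*((11 + 1/40)/(401/80) - 10))*(-17) = (17*((80/401)*(441/40) - 10))*(-17) = (17*(882/401 - 10))*(-17) = (17*(-3128/401))*(-17) = -53176/401*(-17) = 903992/401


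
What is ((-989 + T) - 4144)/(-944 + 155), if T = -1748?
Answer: 6881/789 ≈ 8.7212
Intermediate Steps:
((-989 + T) - 4144)/(-944 + 155) = ((-989 - 1748) - 4144)/(-944 + 155) = (-2737 - 4144)/(-789) = -6881*(-1/789) = 6881/789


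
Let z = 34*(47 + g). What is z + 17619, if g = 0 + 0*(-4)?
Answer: 19217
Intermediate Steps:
g = 0 (g = 0 + 0 = 0)
z = 1598 (z = 34*(47 + 0) = 34*47 = 1598)
z + 17619 = 1598 + 17619 = 19217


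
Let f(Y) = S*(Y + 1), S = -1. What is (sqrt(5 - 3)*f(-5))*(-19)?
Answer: -76*sqrt(2) ≈ -107.48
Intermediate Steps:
f(Y) = -1 - Y (f(Y) = -(Y + 1) = -(1 + Y) = -1 - Y)
(sqrt(5 - 3)*f(-5))*(-19) = (sqrt(5 - 3)*(-1 - 1*(-5)))*(-19) = (sqrt(2)*(-1 + 5))*(-19) = (sqrt(2)*4)*(-19) = (4*sqrt(2))*(-19) = -76*sqrt(2)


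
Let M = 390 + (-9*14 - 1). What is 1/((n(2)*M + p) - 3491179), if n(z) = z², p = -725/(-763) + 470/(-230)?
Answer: -17549/61248257909 ≈ -2.8652e-7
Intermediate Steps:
p = -19186/17549 (p = -725*(-1/763) + 470*(-1/230) = 725/763 - 47/23 = -19186/17549 ≈ -1.0933)
M = 263 (M = 390 + (-126 - 1) = 390 - 127 = 263)
1/((n(2)*M + p) - 3491179) = 1/((2²*263 - 19186/17549) - 3491179) = 1/((4*263 - 19186/17549) - 3491179) = 1/((1052 - 19186/17549) - 3491179) = 1/(18442362/17549 - 3491179) = 1/(-61248257909/17549) = -17549/61248257909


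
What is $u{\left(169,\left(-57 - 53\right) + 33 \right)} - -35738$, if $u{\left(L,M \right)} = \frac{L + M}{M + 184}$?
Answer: $\frac{3824058}{107} \approx 35739.0$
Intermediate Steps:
$u{\left(L,M \right)} = \frac{L + M}{184 + M}$
$u{\left(169,\left(-57 - 53\right) + 33 \right)} - -35738 = \frac{169 + \left(\left(-57 - 53\right) + 33\right)}{184 + \left(\left(-57 - 53\right) + 33\right)} - -35738 = \frac{169 + \left(-110 + 33\right)}{184 + \left(-110 + 33\right)} + 35738 = \frac{169 - 77}{184 - 77} + 35738 = \frac{1}{107} \cdot 92 + 35738 = \frac{92}{107} + 35738 = \frac{3824058}{107}$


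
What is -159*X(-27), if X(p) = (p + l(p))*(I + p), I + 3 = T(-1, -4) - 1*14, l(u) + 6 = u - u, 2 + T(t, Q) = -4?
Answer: -262350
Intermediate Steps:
T(t, Q) = -6 (T(t, Q) = -2 - 4 = -6)
l(u) = -6 (l(u) = -6 + (u - u) = -6 + 0 = -6)
I = -23 (I = -3 + (-6 - 1*14) = -3 + (-6 - 14) = -3 - 20 = -23)
X(p) = (-23 + p)*(-6 + p) (X(p) = (p - 6)*(-23 + p) = (-6 + p)*(-23 + p) = (-23 + p)*(-6 + p))
-159*X(-27) = -159*(138 + (-27)² - 29*(-27)) = -159*(138 + 729 + 783) = -159*1650 = -262350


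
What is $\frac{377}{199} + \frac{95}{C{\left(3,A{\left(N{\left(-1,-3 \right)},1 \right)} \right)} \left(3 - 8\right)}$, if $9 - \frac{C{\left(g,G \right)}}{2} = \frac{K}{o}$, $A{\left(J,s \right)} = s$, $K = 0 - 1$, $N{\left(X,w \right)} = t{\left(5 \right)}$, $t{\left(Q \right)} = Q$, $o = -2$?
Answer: $\frac{2628}{3383} \approx 0.77682$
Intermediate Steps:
$N{\left(X,w \right)} = 5$
$K = -1$
$C{\left(g,G \right)} = 17$ ($C{\left(g,G \right)} = 18 - 2 \left(- \frac{1}{-2}\right) = 18 - 2 \left(\left(-1\right) \left(- \frac{1}{2}\right)\right) = 18 - 1 = 17$)
$\frac{377}{199} + \frac{95}{C{\left(3,A{\left(N{\left(-1,-3 \right)},1 \right)} \right)} \left(3 - 8\right)} = \frac{377}{199} + \frac{95}{17 \left(3 - 8\right)} = 377 \cdot \frac{1}{199} + \frac{95}{17 \left(-5\right)} = \frac{377}{199} + \frac{95}{-85} = \frac{377}{199} + 95 \left(- \frac{1}{85}\right) = \frac{377}{199} - \frac{19}{17} = \frac{2628}{3383}$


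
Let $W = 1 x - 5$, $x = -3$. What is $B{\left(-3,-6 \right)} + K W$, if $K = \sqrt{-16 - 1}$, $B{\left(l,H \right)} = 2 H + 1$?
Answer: $-11 - 8 i \sqrt{17} \approx -11.0 - 32.985 i$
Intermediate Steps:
$B{\left(l,H \right)} = 1 + 2 H$
$K = i \sqrt{17}$ ($K = \sqrt{-17} = i \sqrt{17} \approx 4.1231 i$)
$W = -8$ ($W = 1 \left(-3\right) - 5 = -3 - 5 = -8$)
$B{\left(-3,-6 \right)} + K W = \left(1 + 2 \left(-6\right)\right) + i \sqrt{17} \left(-8\right) = \left(1 - 12\right) - 8 i \sqrt{17} = -11 - 8 i \sqrt{17}$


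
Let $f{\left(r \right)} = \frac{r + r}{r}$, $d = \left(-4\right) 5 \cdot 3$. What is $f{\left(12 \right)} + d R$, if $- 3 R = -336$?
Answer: $-6718$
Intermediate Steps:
$d = -60$ ($d = \left(-20\right) 3 = -60$)
$f{\left(r \right)} = 2$ ($f{\left(r \right)} = \frac{2 r}{r} = 2$)
$R = 112$ ($R = \left(- \frac{1}{3}\right) \left(-336\right) = 112$)
$f{\left(12 \right)} + d R = 2 - 6720 = -6718$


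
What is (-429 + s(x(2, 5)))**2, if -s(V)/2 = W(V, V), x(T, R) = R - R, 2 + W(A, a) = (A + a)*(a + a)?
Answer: 180625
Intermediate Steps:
W(A, a) = -2 + 2*a*(A + a) (W(A, a) = -2 + (A + a)*(a + a) = -2 + (A + a)*(2*a) = -2 + 2*a*(A + a))
x(T, R) = 0
s(V) = 4 - 8*V**2 (s(V) = -2*(-2 + 2*V**2 + 2*V*V) = -2*(-2 + 2*V**2 + 2*V**2) = -2*(-2 + 4*V**2) = 4 - 8*V**2)
(-429 + s(x(2, 5)))**2 = (-429 + (4 - 8*0**2))**2 = (-429 + (4 - 8*0))**2 = (-429 + (4 + 0))**2 = (-429 + 4)**2 = (-425)**2 = 180625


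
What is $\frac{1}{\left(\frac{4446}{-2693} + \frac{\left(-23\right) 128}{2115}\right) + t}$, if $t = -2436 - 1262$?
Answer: $- \frac{5695695}{21080011592} \approx -0.00027019$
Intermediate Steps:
$t = -3698$
$\frac{1}{\left(\frac{4446}{-2693} + \frac{\left(-23\right) 128}{2115}\right) + t} = \frac{1}{\left(\frac{4446}{-2693} + \frac{\left(-23\right) 128}{2115}\right) - 3698} = \frac{1}{\left(4446 \left(- \frac{1}{2693}\right) - \frac{2944}{2115}\right) - 3698} = \frac{1}{\left(- \frac{4446}{2693} - \frac{2944}{2115}\right) - 3698} = \frac{1}{- \frac{17331482}{5695695} - 3698} = \frac{1}{- \frac{21080011592}{5695695}} = - \frac{5695695}{21080011592}$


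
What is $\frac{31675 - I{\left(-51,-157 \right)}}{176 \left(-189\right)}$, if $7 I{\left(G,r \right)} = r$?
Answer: $- \frac{110941}{116424} \approx -0.9529$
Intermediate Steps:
$I{\left(G,r \right)} = \frac{r}{7}$
$\frac{31675 - I{\left(-51,-157 \right)}}{176 \left(-189\right)} = \frac{31675 - \frac{1}{7} \left(-157\right)}{176 \left(-189\right)} = \frac{31675 - - \frac{157}{7}}{-33264} = \left(31675 + \frac{157}{7}\right) \left(- \frac{1}{33264}\right) = \frac{221882}{7} \left(- \frac{1}{33264}\right) = - \frac{110941}{116424}$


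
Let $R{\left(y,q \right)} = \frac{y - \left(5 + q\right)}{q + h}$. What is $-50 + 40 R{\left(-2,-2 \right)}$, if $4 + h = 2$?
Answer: $0$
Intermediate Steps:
$h = -2$ ($h = -4 + 2 = -2$)
$R{\left(y,q \right)} = \frac{-5 + y - q}{-2 + q}$ ($R{\left(y,q \right)} = \frac{y - \left(5 + q\right)}{q - 2} = \frac{-5 + y - q}{-2 + q}$)
$-50 + 40 R{\left(-2,-2 \right)} = -50 + 40 \frac{-5 - 2 - -2}{-2 - 2} = -50 + 40 \frac{-5 - 2 + 2}{-4} = -50 + 40 \left(\left(- \frac{1}{4}\right) \left(-5\right)\right) = -50 + 40 \cdot \frac{5}{4} = -50 + 50 = 0$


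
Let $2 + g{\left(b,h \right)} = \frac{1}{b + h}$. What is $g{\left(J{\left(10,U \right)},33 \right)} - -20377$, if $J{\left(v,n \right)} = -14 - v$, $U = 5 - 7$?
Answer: $\frac{183376}{9} \approx 20375.0$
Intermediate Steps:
$U = -2$
$g{\left(b,h \right)} = -2 + \frac{1}{b + h}$
$g{\left(J{\left(10,U \right)},33 \right)} - -20377 = \frac{1 - 2 \left(-14 - 10\right) - 66}{\left(-14 - 10\right) + 33} - -20377 = \frac{1 - 2 \left(-14 - 10\right) - 66}{\left(-14 - 10\right) + 33} + 20377 = \frac{1 - -48 - 66}{-24 + 33} + 20377 = \frac{1 + 48 - 66}{9} + 20377 = \frac{1}{9} \left(-17\right) + 20377 = - \frac{17}{9} + 20377 = \frac{183376}{9}$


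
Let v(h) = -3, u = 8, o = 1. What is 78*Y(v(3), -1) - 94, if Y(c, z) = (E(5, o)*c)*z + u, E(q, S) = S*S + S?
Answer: 998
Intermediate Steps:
E(q, S) = S + S**2 (E(q, S) = S**2 + S = S + S**2)
Y(c, z) = 8 + 2*c*z (Y(c, z) = ((1*(1 + 1))*c)*z + 8 = ((1*2)*c)*z + 8 = (2*c)*z + 8 = 2*c*z + 8 = 8 + 2*c*z)
78*Y(v(3), -1) - 94 = 78*(8 + 2*(-3)*(-1)) - 94 = 78*(8 + 6) - 94 = 78*14 - 94 = 1092 - 94 = 998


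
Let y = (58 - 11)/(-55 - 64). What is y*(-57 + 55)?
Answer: 94/119 ≈ 0.78992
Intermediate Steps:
y = -47/119 (y = 47/(-119) = 47*(-1/119) = -47/119 ≈ -0.39496)
y*(-57 + 55) = -47*(-57 + 55)/119 = -47/119*(-2) = 94/119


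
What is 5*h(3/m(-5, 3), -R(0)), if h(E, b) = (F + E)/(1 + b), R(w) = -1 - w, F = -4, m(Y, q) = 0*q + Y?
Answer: -23/2 ≈ -11.500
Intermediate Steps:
m(Y, q) = Y (m(Y, q) = 0 + Y = Y)
h(E, b) = (-4 + E)/(1 + b)
5*h(3/m(-5, 3), -R(0)) = 5*((-4 + 3/(-5))/(1 - (-1 - 1*0))) = 5*((-4 + 3*(-⅕))/(1 - (-1 + 0))) = 5*((-4 - ⅗)/(1 - 1*(-1))) = 5*(-23/5/(1 + 1)) = 5*(-23/5/2) = 5*((½)*(-23/5)) = 5*(-23/10) = -23/2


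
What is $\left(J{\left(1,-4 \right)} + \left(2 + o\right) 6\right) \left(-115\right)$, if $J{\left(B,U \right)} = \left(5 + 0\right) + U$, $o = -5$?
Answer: $1955$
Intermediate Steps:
$J{\left(B,U \right)} = 5 + U$
$\left(J{\left(1,-4 \right)} + \left(2 + o\right) 6\right) \left(-115\right) = \left(\left(5 - 4\right) + \left(2 - 5\right) 6\right) \left(-115\right) = \left(1 - 18\right) \left(-115\right) = \left(-17\right) \left(-115\right) = 1955$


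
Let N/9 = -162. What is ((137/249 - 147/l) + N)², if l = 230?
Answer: 6973043773591009/3279852900 ≈ 2.1260e+6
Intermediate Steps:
N = -1458 (N = 9*(-162) = -1458)
((137/249 - 147/l) + N)² = ((137/249 - 147/230) - 1458)² = (-5093/57270 - 1458)² = (-83504753/57270)² = 6973043773591009/3279852900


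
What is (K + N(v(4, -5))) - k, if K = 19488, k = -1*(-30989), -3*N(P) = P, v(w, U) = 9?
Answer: -11504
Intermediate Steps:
N(P) = -P/3
k = 30989
(K + N(v(4, -5))) - k = (19488 - ⅓*9) - 1*30989 = (19488 - 3) - 30989 = 19485 - 30989 = -11504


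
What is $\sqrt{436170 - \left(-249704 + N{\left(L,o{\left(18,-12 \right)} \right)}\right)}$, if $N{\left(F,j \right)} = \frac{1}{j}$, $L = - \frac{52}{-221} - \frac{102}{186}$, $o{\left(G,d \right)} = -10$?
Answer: $\frac{\sqrt{68587410}}{10} \approx 828.17$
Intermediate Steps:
$L = - \frac{165}{527}$ ($L = \left(-52\right) \left(- \frac{1}{221}\right) - \frac{17}{31} = \frac{4}{17} - \frac{17}{31} = - \frac{165}{527} \approx -0.31309$)
$\sqrt{436170 - \left(-249704 + N{\left(L,o{\left(18,-12 \right)} \right)}\right)} = \sqrt{436170 + \left(249704 - \frac{1}{-10}\right)} = \sqrt{436170 + \left(249704 - - \frac{1}{10}\right)} = \sqrt{436170 + \left(249704 + \frac{1}{10}\right)} = \sqrt{436170 + \frac{2497041}{10}} = \sqrt{\frac{6858741}{10}} = \frac{\sqrt{68587410}}{10}$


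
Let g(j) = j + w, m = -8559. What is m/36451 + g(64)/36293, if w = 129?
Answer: -303596744/1322916143 ≈ -0.22949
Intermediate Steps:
g(j) = 129 + j (g(j) = j + 129 = 129 + j)
m/36451 + g(64)/36293 = -8559/36451 + (129 + 64)/36293 = -8559*1/36451 + 193*(1/36293) = -8559/36451 + 193/36293 = -303596744/1322916143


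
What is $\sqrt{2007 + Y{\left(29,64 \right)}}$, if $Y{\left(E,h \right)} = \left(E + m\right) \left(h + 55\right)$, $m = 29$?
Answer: $\sqrt{8909} \approx 94.387$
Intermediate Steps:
$Y{\left(E,h \right)} = \left(29 + E\right) \left(55 + h\right)$ ($Y{\left(E,h \right)} = \left(E + 29\right) \left(h + 55\right) = \left(29 + E\right) \left(55 + h\right)$)
$\sqrt{2007 + Y{\left(29,64 \right)}} = \sqrt{2007 + \left(1595 + 29 \cdot 64 + 55 \cdot 29 + 29 \cdot 64\right)} = \sqrt{2007 + \left(1595 + 1856 + 1595 + 1856\right)} = \sqrt{2007 + 6902} = \sqrt{8909}$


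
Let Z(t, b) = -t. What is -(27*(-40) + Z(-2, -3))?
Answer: 1078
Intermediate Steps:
-(27*(-40) + Z(-2, -3)) = -(27*(-40) - 1*(-2)) = -(-1080 + 2) = -1*(-1078) = 1078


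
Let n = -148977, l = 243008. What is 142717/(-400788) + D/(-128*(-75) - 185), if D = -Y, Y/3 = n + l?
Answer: -16343309977/539059860 ≈ -30.318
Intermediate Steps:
Y = 282093 (Y = 3*(-148977 + 243008) = 3*94031 = 282093)
D = -282093 (D = -1*282093 = -282093)
142717/(-400788) + D/(-128*(-75) - 185) = 142717/(-400788) - 282093/(-128*(-75) - 185) = 142717*(-1/400788) - 282093/(9600 - 185) = -142717/400788 - 282093/9415 = -142717/400788 - 282093*1/9415 = -142717/400788 - 40299/1345 = -16343309977/539059860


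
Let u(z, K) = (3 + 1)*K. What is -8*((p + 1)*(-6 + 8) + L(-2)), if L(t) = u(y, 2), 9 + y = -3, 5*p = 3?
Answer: -448/5 ≈ -89.600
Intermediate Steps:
p = 3/5 (p = (1/5)*3 = 3/5 ≈ 0.60000)
y = -12 (y = -9 - 3 = -12)
u(z, K) = 4*K
L(t) = 8 (L(t) = 4*2 = 8)
-8*((p + 1)*(-6 + 8) + L(-2)) = -8*((3/5 + 1)*(-6 + 8) + 8) = -8*((8/5)*2 + 8) = -8*(16/5 + 8) = -8*56/5 = -448/5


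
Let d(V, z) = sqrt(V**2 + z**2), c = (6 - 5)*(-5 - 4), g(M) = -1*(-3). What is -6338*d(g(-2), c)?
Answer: -19014*sqrt(10) ≈ -60128.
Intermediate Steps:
g(M) = 3
c = -9 (c = 1*(-9) = -9)
-6338*d(g(-2), c) = -6338*sqrt(3**2 + (-9)**2) = -6338*sqrt(9 + 81) = -19014*sqrt(10)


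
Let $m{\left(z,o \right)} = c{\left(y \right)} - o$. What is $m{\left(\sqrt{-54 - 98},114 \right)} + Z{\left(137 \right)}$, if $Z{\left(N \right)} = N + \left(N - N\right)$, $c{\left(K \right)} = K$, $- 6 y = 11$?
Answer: $\frac{127}{6} \approx 21.167$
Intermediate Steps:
$y = - \frac{11}{6}$ ($y = \left(- \frac{1}{6}\right) 11 = - \frac{11}{6} \approx -1.8333$)
$Z{\left(N \right)} = N$ ($Z{\left(N \right)} = N + 0 = N$)
$m{\left(z,o \right)} = - \frac{11}{6} - o$
$m{\left(\sqrt{-54 - 98},114 \right)} + Z{\left(137 \right)} = \left(- \frac{11}{6} - 114\right) + 137 = - \frac{695}{6} + 137 = \frac{127}{6}$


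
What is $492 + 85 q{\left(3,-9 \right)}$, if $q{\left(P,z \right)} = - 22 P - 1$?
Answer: $-5203$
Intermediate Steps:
$q{\left(P,z \right)} = -1 - 22 P$
$492 + 85 q{\left(3,-9 \right)} = 492 + 85 \left(-1 - 66\right) = 492 + 85 \left(-67\right) = 492 - 5695 = -5203$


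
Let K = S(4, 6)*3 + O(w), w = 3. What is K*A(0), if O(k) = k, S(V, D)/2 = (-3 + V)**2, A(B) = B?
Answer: 0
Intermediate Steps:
S(V, D) = 2*(-3 + V)**2
K = 9 (K = (2*(-3 + 4)**2)*3 + 3 = (2*1**2)*3 + 3 = (2*1)*3 + 3 = 2*3 + 3 = 6 + 3 = 9)
K*A(0) = 9*0 = 0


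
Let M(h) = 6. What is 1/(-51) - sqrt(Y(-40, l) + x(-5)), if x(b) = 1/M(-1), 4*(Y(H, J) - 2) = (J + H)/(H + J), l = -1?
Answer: -1/51 - sqrt(87)/6 ≈ -1.5742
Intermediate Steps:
Y(H, J) = 9/4 (Y(H, J) = 2 + ((J + H)/(H + J))/4 = 2 + ((H + J)/(H + J))/4 = 2 + (1/4)*1 = 2 + 1/4 = 9/4)
x(b) = 1/6
1/(-51) - sqrt(Y(-40, l) + x(-5)) = 1/(-51) - sqrt(9/4 + 1/6) = -1/51 - sqrt(29/12) = -1/51 - sqrt(87)/6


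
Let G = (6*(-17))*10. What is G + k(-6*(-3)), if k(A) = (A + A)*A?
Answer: -372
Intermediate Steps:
G = -1020 (G = -102*10 = -1020)
k(A) = 2*A² (k(A) = (2*A)*A = 2*A²)
G + k(-6*(-3)) = -1020 + 2*(-6*(-3))² = -1020 + 2*18² = -1020 + 2*324 = -1020 + 648 = -372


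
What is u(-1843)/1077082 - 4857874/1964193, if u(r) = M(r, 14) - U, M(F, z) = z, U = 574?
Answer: -373816327982/151114066059 ≈ -2.4737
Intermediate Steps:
u(r) = -560 (u(r) = 14 - 1*574 = 14 - 574 = -560)
u(-1843)/1077082 - 4857874/1964193 = -560/1077082 - 4857874/1964193 = -560*1/1077082 - 4857874*1/1964193 = -280/538541 - 693982/280599 = -373816327982/151114066059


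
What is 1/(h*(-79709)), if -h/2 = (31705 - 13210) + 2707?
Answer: 1/3379980436 ≈ 2.9586e-10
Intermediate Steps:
h = -42404 (h = -2*((31705 - 13210) + 2707) = -2*(18495 + 2707) = -2*21202 = -42404)
1/(h*(-79709)) = 1/(-42404*(-79709)) = -1/42404*(-1/79709) = 1/3379980436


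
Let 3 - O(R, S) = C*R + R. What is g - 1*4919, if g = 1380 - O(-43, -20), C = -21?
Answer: -2682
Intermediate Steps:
O(R, S) = 3 + 20*R (O(R, S) = 3 - (-21*R + R) = 3 - (-20)*R = 3 + 20*R)
g = 2237 (g = 1380 - (3 + 20*(-43)) = 1380 - (3 - 860) = 1380 - 1*(-857) = 1380 + 857 = 2237)
g - 1*4919 = 2237 - 1*4919 = 2237 - 4919 = -2682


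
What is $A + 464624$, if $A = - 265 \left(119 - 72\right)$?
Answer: $452169$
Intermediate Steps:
$A = -12455$ ($A = \left(-265\right) 47 = -12455$)
$A + 464624 = -12455 + 464624 = 452169$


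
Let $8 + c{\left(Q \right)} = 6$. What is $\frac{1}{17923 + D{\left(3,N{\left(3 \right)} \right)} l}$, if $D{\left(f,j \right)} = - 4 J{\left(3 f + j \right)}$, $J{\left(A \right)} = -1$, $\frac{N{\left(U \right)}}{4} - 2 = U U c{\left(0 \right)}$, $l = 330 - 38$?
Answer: $\frac{1}{19091} \approx 5.2381 \cdot 10^{-5}$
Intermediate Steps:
$l = 292$ ($l = 330 - 38 = 292$)
$c{\left(Q \right)} = -2$ ($c{\left(Q \right)} = -8 + 6 = -2$)
$N{\left(U \right)} = 8 - 8 U^{2}$ ($N{\left(U \right)} = 8 + 4 U U \left(-2\right) = 8 + 4 U^{2} \left(-2\right) = 8 + 4 \left(- 2 U^{2}\right) = 8 - 8 U^{2}$)
$D{\left(f,j \right)} = 4$ ($D{\left(f,j \right)} = \left(-4\right) \left(-1\right) = 4$)
$\frac{1}{17923 + D{\left(3,N{\left(3 \right)} \right)} l} = \frac{1}{17923 + 4 \cdot 292} = \frac{1}{17923 + 1168} = \frac{1}{19091}$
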